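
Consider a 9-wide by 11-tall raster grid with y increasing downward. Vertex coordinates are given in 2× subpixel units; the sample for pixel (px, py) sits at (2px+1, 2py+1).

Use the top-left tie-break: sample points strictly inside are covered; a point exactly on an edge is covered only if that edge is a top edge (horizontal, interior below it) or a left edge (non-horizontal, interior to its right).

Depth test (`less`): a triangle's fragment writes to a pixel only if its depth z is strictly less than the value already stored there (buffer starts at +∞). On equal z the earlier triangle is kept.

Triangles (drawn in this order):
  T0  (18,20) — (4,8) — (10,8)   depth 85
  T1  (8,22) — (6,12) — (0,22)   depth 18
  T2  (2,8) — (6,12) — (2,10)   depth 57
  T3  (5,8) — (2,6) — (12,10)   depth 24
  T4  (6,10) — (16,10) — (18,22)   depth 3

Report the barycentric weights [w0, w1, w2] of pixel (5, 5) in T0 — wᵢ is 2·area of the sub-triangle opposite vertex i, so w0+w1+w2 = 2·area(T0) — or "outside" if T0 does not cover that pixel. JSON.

T0:
  2·area = 72
  edge (18, 20)→(4, 8): d=(-14,-12) top-left  bias=+0
  edge (4, 8)→(10, 8): d=(6,0) top-left  bias=+0
  edge (10, 8)→(18, 20): d=(8,12) right/bottom  bias=-1
    (3,4)@(7, 9): e=[22,6,44] → █
    (4,4)@(9, 9): e=[46,6,20] → █
    (5,4)@(11, 9): e=[70,6,-4] → ·
    (3,5)@(7, 11): e=[-6,18,60] → ·
    (4,5)@(9, 11): e=[18,18,36] → █
    (5,5)@(11, 11): e=[42,18,12] → █
    (6,5)@(13, 11): e=[66,18,-12] → ·
    (4,6)@(9, 13): e=[-10,30,52] → ·
    (5,6)@(11, 13): e=[14,30,28] → █
    (6,6)@(13, 13): e=[38,30,4] → █
    (7,6)@(15, 13): e=[62,30,-20] → ·
    (5,7)@(11, 15): e=[-14,42,44] → ·
  covered (9 px):
    · · · · · · · · ·
    · · · · · · · · ·
    · · · · · · · · ·
    · · · · · · · · ·
    · · · █ █ · · · ·
    · · · · █ █ · · ·
    · · · · · █ █ · ·
    · · · · · · █ · ·
    · · · · · · · █ ·
    · · · · · · · · █
    · · · · · · · · ·
T1:
  2·area = 80  (B↔C swapped to make it positive)
  edge (8, 22)→(0, 22): d=(-8,0) right/bottom  bias=-1
  edge (0, 22)→(6, 12): d=(6,-10) top-left  bias=+0
  edge (6, 12)→(8, 22): d=(2,10) right/bottom  bias=-1
    (2,3)@(5, 7): e=[120,-40,0] → ·  [on edge]
    (4,3)@(9, 7): e=[120,0,-40] → ·  [on edge]
    (2,7)@(5, 15): e=[56,8,16] → █
    (3,7)@(7, 15): e=[56,28,-4] → ·
    (1,8)@(3, 17): e=[40,0,40] → █  [on edge]
    (3,8)@(7, 17): e=[40,40,0] → ·  [on edge]
    (1,9)@(3, 19): e=[24,12,44] → █
    (3,9)@(7, 19): e=[24,52,4] → █
    (4,9)@(9, 19): e=[24,72,-16] → ·
    (0,10)@(1, 21): e=[8,4,68] → █
    (4,10)@(9, 21): e=[8,84,-12] → ·
  covered (10 px):
    · · · · · · · · ·
    · · · · · · · · ·
    · · · · · · · · ·
    · · · · · · · · ·
    · · · · · · · · ·
    · · · · · · · · ·
    · · · · · · · · ·
    · · █ · · · · · ·
    · █ █ · · · · · ·
    · █ █ █ · · · · ·
    █ █ █ █ · · · · ·
T2:
  2·area = 8
  edge (2, 8)→(6, 12): d=(4,4) right/bottom  bias=-1
  edge (6, 12)→(2, 10): d=(-4,-2) top-left  bias=+0
  edge (2, 10)→(2, 8): d=(0,-2) top-left  bias=+0
    (0,3)@(1, 7): e=[0,10,-2] → ·  [on edge]
    (1,4)@(3, 9): e=[0,6,2] → ·  [on edge]
    (2,5)@(5, 11): e=[0,2,6] → ·  [on edge]
    (3,6)@(7, 13): e=[0,-2,10] → ·  [on edge]
    (4,7)@(9, 15): e=[0,-6,14] → ·  [on edge]
    (5,8)@(11, 17): e=[0,-10,18] → ·  [on edge]
    (6,9)@(13, 19): e=[0,-14,22] → ·  [on edge]
    (7,10)@(15, 21): e=[0,-18,26] → ·  [on edge]
  covered (0 px):
    · · · · · · · · ·
    · · · · · · · · ·
    · · · · · · · · ·
    · · · · · · · · ·
    · · · · · · · · ·
    · · · · · · · · ·
    · · · · · · · · ·
    · · · · · · · · ·
    · · · · · · · · ·
    · · · · · · · · ·
    · · · · · · · · ·
T3:
  2·area = 8
  edge (5, 8)→(2, 6): d=(-3,-2) top-left  bias=+0
  edge (2, 6)→(12, 10): d=(10,4) right/bottom  bias=-1
  edge (12, 10)→(5, 8): d=(-7,-2) top-left  bias=+0
    (4,4)@(9, 9): e=[5,2,1] → █
    (5,4)@(11, 9): e=[9,-6,5] → ·
    (4,5)@(9, 11): e=[-1,22,-13] → ·
  covered (1 px):
    · · · · · · · · ·
    · · · · · · · · ·
    · · · · · · · · ·
    · · · · · · · · ·
    · · · · █ · · · ·
    · · · · · · · · ·
    · · · · · · · · ·
    · · · · · · · · ·
    · · · · · · · · ·
    · · · · · · · · ·
    · · · · · · · · ·
T4:
  2·area = 120
  edge (6, 10)→(16, 10): d=(10,0) top-left  bias=+0
  edge (16, 10)→(18, 22): d=(2,12) right/bottom  bias=-1
  edge (18, 22)→(6, 10): d=(-12,-12) top-left  bias=+0
    (0,2)@(1, 5): e=[-50,170,0] → ·  [on edge]
    (1,3)@(3, 7): e=[-30,150,0] → ·  [on edge]
    (2,4)@(5, 9): e=[-10,130,0] → ·  [on edge]
    (3,5)@(7, 11): e=[10,110,0] → █  [on edge]
    (4,5)@(9, 11): e=[10,86,24] → █
    (5,5)@(11, 11): e=[10,62,48] → █
    (6,5)@(13, 11): e=[10,38,72] → █
    (7,5)@(15, 11): e=[10,14,96] → █
    (8,5)@(17, 11): e=[10,-10,120] → ·
    (3,6)@(7, 13): e=[30,114,-24] → ·
    (4,6)@(9, 13): e=[30,90,0] → █  [on edge]
    (8,6)@(17, 13): e=[30,-6,96] → ·
    (5,7)@(11, 15): e=[50,70,0] → █  [on edge]
    (6,8)@(13, 17): e=[70,50,0] → █  [on edge]
    (7,9)@(15, 19): e=[90,30,0] → █  [on edge]
    (8,10)@(17, 21): e=[110,10,0] → █  [on edge]
  covered (18 px):
    · · · · · · · · ·
    · · · · · · · · ·
    · · · · · · · · ·
    · · · · · · · · ·
    · · · · · · · · ·
    · · · █ █ █ █ █ ·
    · · · · █ █ █ █ ·
    · · · · · █ █ █ ·
    · · · · · · █ █ █
    · · · · · · · █ █
    · · · · · · · · █

Result: [18,12,42]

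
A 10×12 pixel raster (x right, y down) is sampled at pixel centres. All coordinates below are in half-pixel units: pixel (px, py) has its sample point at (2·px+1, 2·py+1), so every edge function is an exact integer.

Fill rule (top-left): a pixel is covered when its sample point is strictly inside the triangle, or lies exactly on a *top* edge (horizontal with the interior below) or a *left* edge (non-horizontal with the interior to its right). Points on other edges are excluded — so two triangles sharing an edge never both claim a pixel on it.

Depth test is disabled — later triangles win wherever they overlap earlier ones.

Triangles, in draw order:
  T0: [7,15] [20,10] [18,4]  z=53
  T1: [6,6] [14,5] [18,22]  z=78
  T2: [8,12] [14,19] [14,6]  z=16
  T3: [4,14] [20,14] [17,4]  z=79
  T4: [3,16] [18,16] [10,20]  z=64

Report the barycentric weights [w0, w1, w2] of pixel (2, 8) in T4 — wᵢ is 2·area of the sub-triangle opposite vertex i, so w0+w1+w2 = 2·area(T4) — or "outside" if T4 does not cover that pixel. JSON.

T0:
  2·area = 88  (B↔C swapped to make it positive)
  edge (7, 15)→(18, 4): d=(11,-11) top-left  bias=+0
  edge (18, 4)→(20, 10): d=(2,6) right/bottom  bias=-1
  edge (20, 10)→(7, 15): d=(-13,5) right/bottom  bias=-1
    (8,0)@(17, 1): e=[-44,0,132] → ·  [on edge]
    (9,1)@(19, 3): e=[0,-8,96] → ·  [on edge]
    (8,2)@(17, 5): e=[0,8,80] → #  [on edge]
    (9,2)@(19, 5): e=[22,-4,70] → ·
    (7,3)@(15, 7): e=[0,24,64] → #  [on edge]
    (9,3)@(19, 7): e=[44,0,44] → ·  [on edge]
    (6,4)@(13, 9): e=[0,40,48] → #  [on edge]
    (9,4)@(19, 9): e=[66,4,18] → #
    (5,5)@(11, 11): e=[0,56,32] → #  [on edge]
    (9,5)@(19, 11): e=[88,8,-8] → ·
    (4,6)@(9, 13): e=[0,72,16] → #  [on edge]
    (6,6)@(13, 13): e=[44,48,-4] → ·
    (3,7)@(7, 15): e=[0,88,0] → ·  [on edge]
    (2,8)@(5, 17): e=[0,104,-16] → ·  [on edge]
    (1,9)@(3, 19): e=[0,120,-32] → ·  [on edge]
    (0,10)@(1, 21): e=[0,136,-48] → ·  [on edge]
  covered (13 px):
    · · · · · · · · · ·
    · · · · · · · · · ·
    · · · · · · · · # ·
    · · · · · · · # # ·
    · · · · · · # # # #
    · · · · · # # # # ·
    · · · · # # · · · ·
    · · · · · · · · · ·
    · · · · · · · · · ·
    · · · · · · · · · ·
    · · · · · · · · · ·
    · · · · · · · · · ·
T1:
  2·area = 140
  edge (6, 6)→(14, 5): d=(8,-1) top-left  bias=+0
  edge (14, 5)→(18, 22): d=(4,17) right/bottom  bias=-1
  edge (18, 22)→(6, 6): d=(-12,-16) top-left  bias=+0
    (3,3)@(7, 7): e=[9,127,4] → #
    (4,3)@(9, 7): e=[11,93,36] → #
    (5,3)@(11, 7): e=[13,59,68] → #
    (6,3)@(13, 7): e=[15,25,100] → #
    (7,3)@(15, 7): e=[17,-9,132] → ·
    (3,4)@(7, 9): e=[25,135,-20] → ·
    (4,4)@(9, 9): e=[27,101,12] → #
    (7,4)@(15, 9): e=[33,-1,108] → ·
    (4,5)@(9, 11): e=[43,109,-12] → ·
    (5,5)@(11, 11): e=[45,75,20] → #
    (7,5)@(15, 11): e=[49,7,84] → #
    (8,5)@(17, 11): e=[51,-27,116] → ·
  covered (16 px):
    · · · · · · · · · ·
    · · · · · · · · · ·
    · · · · · · · · · ·
    · · · # # # # · · ·
    · · · · # # # · · ·
    · · · · · # # # · ·
    · · · · · · # # · ·
    · · · · · · # # · ·
    · · · · · · · # · ·
    · · · · · · · · # ·
    · · · · · · · · · ·
    · · · · · · · · · ·
T2:
  2·area = 78  (B↔C swapped to make it positive)
  edge (8, 12)→(14, 6): d=(6,-6) top-left  bias=+0
  edge (14, 6)→(14, 19): d=(0,13) right/bottom  bias=-1
  edge (14, 19)→(8, 12): d=(-6,-7) top-left  bias=+0
    (9,0)@(19, 1): e=[0,-65,143] → ·  [on edge]
    (8,1)@(17, 3): e=[0,-39,117] → ·  [on edge]
    (7,2)@(15, 5): e=[0,-13,91] → ·  [on edge]
    (6,3)@(13, 7): e=[0,13,65] → #  [on edge]
    (7,3)@(15, 7): e=[12,-13,79] → ·
    (5,4)@(11, 9): e=[0,39,39] → #  [on edge]
    (7,4)@(15, 9): e=[24,-13,67] → ·
    (4,5)@(9, 11): e=[0,65,13] → #  [on edge]
    (7,5)@(15, 11): e=[36,-13,55] → ·
    (3,6)@(7, 13): e=[0,91,-13] → ·  [on edge]
    (4,6)@(9, 13): e=[12,65,1] → #
    (7,6)@(15, 13): e=[48,-13,43] → ·
    (2,7)@(5, 15): e=[0,117,-39] → ·  [on edge]
    (1,8)@(3, 17): e=[0,143,-65] → ·  [on edge]
    (0,9)@(1, 19): e=[0,169,-91] → ·  [on edge]
  covered (12 px):
    · · · · · · · · · ·
    · · · · · · · · · ·
    · · · · · · · · · ·
    · · · · · · # · · ·
    · · · · · # # · · ·
    · · · · # # # · · ·
    · · · · # # # · · ·
    · · · · · # # · · ·
    · · · · · · # · · ·
    · · · · · · · · · ·
    · · · · · · · · · ·
    · · · · · · · · · ·
T3:
  2·area = 160  (B↔C swapped to make it positive)
  edge (4, 14)→(17, 4): d=(13,-10) top-left  bias=+0
  edge (17, 4)→(20, 14): d=(3,10) right/bottom  bias=-1
  edge (20, 14)→(4, 14): d=(-16,0) right/bottom  bias=-1
    (8,2)@(17, 5): e=[13,3,144] → #
    (9,2)@(19, 5): e=[33,-17,144] → ·
    (7,3)@(15, 7): e=[19,29,112] → #
    (9,3)@(19, 7): e=[59,-11,112] → ·
    (5,4)@(11, 9): e=[5,75,80] → #
    (6,4)@(13, 9): e=[25,55,80] → #
    (9,4)@(19, 9): e=[85,-5,80] → ·
    (4,5)@(9, 11): e=[11,101,48] → #
    (9,5)@(19, 11): e=[111,1,48] → #
    (3,6)@(7, 13): e=[17,127,16] → #
    (3,7)@(7, 15): e=[43,133,-16] → ·
    (4,7)@(9, 15): e=[63,113,-16] → ·
  covered (20 px):
    · · · · · · · · · ·
    · · · · · · · · · ·
    · · · · · · · · # ·
    · · · · · · · # # ·
    · · · · · # # # # ·
    · · · · # # # # # #
    · · · # # # # # # #
    · · · · · · · · · ·
    · · · · · · · · · ·
    · · · · · · · · · ·
    · · · · · · · · · ·
    · · · · · · · · · ·
T4:
  2·area = 60
  edge (3, 16)→(18, 16): d=(15,0) top-left  bias=+0
  edge (18, 16)→(10, 20): d=(-8,4) right/bottom  bias=-1
  edge (10, 20)→(3, 16): d=(-7,-4) top-left  bias=+0
    (2,8)@(5, 17): e=[15,44,1] → #
    (3,8)@(7, 17): e=[15,36,9] → #
    (4,8)@(9, 17): e=[15,28,17] → #
    (5,8)@(11, 17): e=[15,20,25] → #
    (6,8)@(13, 17): e=[15,12,33] → #
    (7,8)@(15, 17): e=[15,4,41] → #
    (8,8)@(17, 17): e=[15,-4,49] → ·
    (2,9)@(5, 19): e=[45,28,-13] → ·
    (3,9)@(7, 19): e=[45,20,-5] → ·
    (4,9)@(9, 19): e=[45,12,3] → #
    (6,9)@(13, 19): e=[45,-4,19] → ·
    (7,9)@(15, 19): e=[45,-12,27] → ·
  covered (8 px):
    · · · · · · · · · ·
    · · · · · · · · · ·
    · · · · · · · · · ·
    · · · · · · · · · ·
    · · · · · · · · · ·
    · · · · · · · · · ·
    · · · · · · · · · ·
    · · · · · · · · · ·
    · · # # # # # # · ·
    · · · · # # · · · ·
    · · · · · · · · · ·
    · · · · · · · · · ·

Result: [44,1,15]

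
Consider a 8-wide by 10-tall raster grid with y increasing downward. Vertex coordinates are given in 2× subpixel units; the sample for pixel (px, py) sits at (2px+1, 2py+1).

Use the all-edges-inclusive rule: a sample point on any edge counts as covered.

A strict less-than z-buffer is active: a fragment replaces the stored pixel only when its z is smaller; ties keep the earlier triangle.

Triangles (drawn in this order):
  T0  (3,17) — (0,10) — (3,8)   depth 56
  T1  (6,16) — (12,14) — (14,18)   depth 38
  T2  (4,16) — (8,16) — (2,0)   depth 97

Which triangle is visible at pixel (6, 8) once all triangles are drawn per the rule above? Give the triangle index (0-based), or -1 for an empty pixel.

T0:
  2·area = 27
  edge (3, 17)→(0, 10): d=(-3,-7) inclusive
  edge (0, 10)→(3, 8): d=(3,-2) inclusive
  edge (3, 8)→(3, 17): d=(0,9) inclusive
    (1,0)@(3, 1): e=[48,-21,0] → ·  [on edge]
    (1,1)@(3, 3): e=[42,-15,0] → ·  [on edge]
    (1,2)@(3, 5): e=[36,-9,0] → ·  [on edge]
    (1,3)@(3, 7): e=[30,-3,0] → ·  [on edge]
    (1,4)@(3, 9): e=[24,3,0] → #  [on edge]
    (2,4)@(5, 9): e=[38,7,-18] → ·
    (0,5)@(1, 11): e=[4,5,18] → #
    (1,5)@(3, 11): e=[18,9,0] → #  [on edge]
    (2,5)@(5, 11): e=[32,13,-18] → ·
    (0,6)@(1, 13): e=[-2,11,18] → ·
    (1,6)@(3, 13): e=[12,15,0] → #  [on edge]
    (2,6)@(5, 13): e=[26,19,-18] → ·
    (1,7)@(3, 15): e=[6,21,0] → #  [on edge]
    (1,8)@(3, 17): e=[0,27,0] → #  [on edge]
    (1,9)@(3, 19): e=[-6,33,0] → ·  [on edge]
  covered (6 px):
    · · · · · · · ·
    · · · · · · · ·
    · · · · · · · ·
    · · · · · · · ·
    · # · · · · · ·
    # # · · · · · ·
    · # · · · · · ·
    · # · · · · · ·
    · # · · · · · ·
    · · · · · · · ·
T1:
  2·area = 28
  edge (6, 16)→(12, 14): d=(6,-2) inclusive
  edge (12, 14)→(14, 18): d=(2,4) inclusive
  edge (14, 18)→(6, 16): d=(-8,-2) inclusive
    (7,6)@(15, 13): e=[0,-14,42] → ·  [on edge]
    (4,7)@(9, 15): e=[0,14,14] → #  [on edge]
    (5,7)@(11, 15): e=[4,6,18] → #
    (6,7)@(13, 15): e=[8,-2,22] → ·
    (1,8)@(3, 17): e=[0,42,-14] → ·  [on edge]
    (4,8)@(9, 17): e=[12,18,-2] → ·
    (5,8)@(11, 17): e=[16,10,2] → #
    (6,8)@(13, 17): e=[20,2,6] → #
    (7,8)@(15, 17): e=[24,-6,10] → ·
    (5,9)@(11, 19): e=[28,14,-14] → ·
    (6,9)@(13, 19): e=[32,6,-10] → ·
  covered (4 px):
    · · · · · · · ·
    · · · · · · · ·
    · · · · · · · ·
    · · · · · · · ·
    · · · · · · · ·
    · · · · · · · ·
    · · · · · · · ·
    · · · · # # · ·
    · · · · · # # ·
    · · · · · · · ·
T2:
  2·area = 64  (B↔C swapped to make it positive)
  edge (4, 16)→(2, 0): d=(-2,-16) inclusive
  edge (2, 0)→(8, 16): d=(6,16) inclusive
  edge (8, 16)→(4, 16): d=(-4,0) inclusive
    (1,1)@(3, 3): e=[10,2,52] → #
    (2,1)@(5, 3): e=[42,-30,52] → ·
    (1,2)@(3, 5): e=[6,14,44] → #
    (2,2)@(5, 5): e=[38,-18,44] → ·
    (1,3)@(3, 7): e=[2,26,36] → #
    (2,3)@(5, 7): e=[34,-6,36] → ·
    (1,4)@(3, 9): e=[-2,38,28] → ·
    (2,4)@(5, 9): e=[30,6,28] → #
    (3,4)@(7, 9): e=[62,-26,28] → ·
    (2,5)@(5, 11): e=[26,18,20] → #
    (3,5)@(7, 11): e=[58,-14,20] → ·
    (2,6)@(5, 13): e=[22,30,12] → #
  covered (8 px):
    · · · · · · · ·
    · # · · · · · ·
    · # · · · · · ·
    · # · · · · · ·
    · · # · · · · ·
    · · # · · · · ·
    · · # · · · · ·
    · · # # · · · ·
    · · · · · · · ·
    · · · · · · · ·

Z-buffer (winner per pixel, '.' = empty):
  . . . . . . . .
  . 2 . . . . . .
  . 2 . . . . . .
  . 2 . . . . . .
  . 0 2 . . . . .
  0 0 2 . . . . .
  . 0 2 . . . . .
  . 0 2 2 1 1 . .
  . 0 . . . 1 1 .
  . . . . . . . .

Result: 1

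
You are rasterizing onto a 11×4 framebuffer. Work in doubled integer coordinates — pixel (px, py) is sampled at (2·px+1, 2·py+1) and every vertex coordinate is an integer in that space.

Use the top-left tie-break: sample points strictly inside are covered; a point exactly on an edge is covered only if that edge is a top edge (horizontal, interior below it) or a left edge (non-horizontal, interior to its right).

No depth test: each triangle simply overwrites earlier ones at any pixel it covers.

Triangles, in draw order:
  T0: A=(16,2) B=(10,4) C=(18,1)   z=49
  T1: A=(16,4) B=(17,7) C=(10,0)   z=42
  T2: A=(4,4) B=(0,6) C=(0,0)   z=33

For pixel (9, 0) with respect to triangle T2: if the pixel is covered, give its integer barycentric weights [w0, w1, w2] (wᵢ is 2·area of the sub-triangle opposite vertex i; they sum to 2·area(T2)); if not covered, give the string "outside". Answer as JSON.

T0:
  2·area = 2
  edge (16, 2)→(10, 4): d=(-6,2) right/bottom  bias=-1
  edge (10, 4)→(18, 1): d=(8,-3) top-left  bias=+0
  edge (18, 1)→(16, 2): d=(-2,1) right/bottom  bias=-1
    (9,0)@(19, 1): e=[0,3,-1] → ·  [on edge]
    (6,1)@(13, 3): e=[0,1,1] → ·  [on edge]
    (3,2)@(7, 5): e=[0,-1,3] → ·  [on edge]
    (0,3)@(1, 7): e=[0,-3,5] → ·  [on edge]
  covered (0 px):
    · · · · · · · · · · ·
    · · · · · · · · · · ·
    · · · · · · · · · · ·
    · · · · · · · · · · ·
T1:
  2·area = 14
  edge (16, 4)→(17, 7): d=(1,3) right/bottom  bias=-1
  edge (17, 7)→(10, 0): d=(-7,-7) top-left  bias=+0
  edge (10, 0)→(16, 4): d=(6,4) right/bottom  bias=-1
    (5,0)@(11, 1): e=[12,0,2] → #  [on edge]
    (6,0)@(13, 1): e=[6,14,-6] → ·
    (7,0)@(15, 1): e=[0,28,-14] → ·  [on edge]
    (5,1)@(11, 3): e=[14,-14,14] → ·
    (6,1)@(13, 3): e=[8,0,6] → #  [on edge]
    (7,1)@(15, 3): e=[2,14,-2] → ·
    (6,2)@(13, 5): e=[10,-14,18] → ·
    (7,2)@(15, 5): e=[4,0,10] → #  [on edge]
    (8,2)@(17, 5): e=[-2,14,2] → ·
    (7,3)@(15, 7): e=[6,-14,22] → ·
    (8,3)@(17, 7): e=[0,0,14] → ·  [on edge]
  covered (3 px):
    · · · · · # · · · · ·
    · · · · · · # · · · ·
    · · · · · · · # · · ·
    · · · · · · · · · · ·
T2:
  2·area = 24
  edge (4, 4)→(0, 6): d=(-4,2) right/bottom  bias=-1
  edge (0, 6)→(0, 0): d=(0,-6) top-left  bias=+0
  edge (0, 0)→(4, 4): d=(4,4) right/bottom  bias=-1
    (0,0)@(1, 1): e=[18,6,0] → ·  [on edge]
    (0,1)@(1, 3): e=[10,6,8] → #
    (1,1)@(3, 3): e=[6,18,0] → ·  [on edge]
    (0,2)@(1, 5): e=[2,6,16] → #
    (1,2)@(3, 5): e=[-2,18,8] → ·
    (2,2)@(5, 5): e=[-6,30,0] → ·  [on edge]
    (0,3)@(1, 7): e=[-6,6,24] → ·
    (3,3)@(7, 7): e=[-18,42,0] → ·  [on edge]
  covered (2 px):
    · · · · · · · · · · ·
    # · · · · · · · · · ·
    # · · · · · · · · · ·
    · · · · · · · · · · ·

Result: "outside"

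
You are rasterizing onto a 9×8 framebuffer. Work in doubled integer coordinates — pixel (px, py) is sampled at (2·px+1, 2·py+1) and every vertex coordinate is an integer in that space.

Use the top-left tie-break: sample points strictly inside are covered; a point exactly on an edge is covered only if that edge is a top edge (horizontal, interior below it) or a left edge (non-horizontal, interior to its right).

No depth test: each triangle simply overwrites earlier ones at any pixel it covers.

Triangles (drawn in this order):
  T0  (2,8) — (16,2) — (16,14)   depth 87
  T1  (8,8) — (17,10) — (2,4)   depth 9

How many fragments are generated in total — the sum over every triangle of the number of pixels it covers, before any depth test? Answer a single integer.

T0:
  2·area = 168
  edge (2, 8)→(16, 2): d=(14,-6) top-left  bias=+0
  edge (16, 2)→(16, 14): d=(0,12) right/bottom  bias=-1
  edge (16, 14)→(2, 8): d=(-14,-6) top-left  bias=+0
    (7,1)@(15, 3): e=[8,12,148] → X
    (8,1)@(17, 3): e=[20,-12,160] → .
    (4,2)@(9, 5): e=[0,84,84] → X  [on edge]
    (5,2)@(11, 5): e=[12,60,96] → X
    (6,2)@(13, 5): e=[24,36,108] → X
    (8,2)@(17, 5): e=[48,-12,132] → .
    (2,3)@(5, 7): e=[4,132,32] → X
    (3,3)@(7, 7): e=[16,108,44] → X
    (8,3)@(17, 7): e=[76,-12,104] → .
    (2,4)@(5, 9): e=[32,132,4] → X
    (8,4)@(17, 9): e=[104,-12,76] → .
    (2,5)@(5, 11): e=[60,132,-24] → .
    (4,5)@(9, 11): e=[84,84,0] → X  [on edge]
  covered (22 px):
    . . . . . . . . .
    . . . . . . . X .
    . . . . X X X X .
    . . X X X X X X .
    . . X X X X X X .
    . . . . X X X X .
    . . . . . . . X .
    . . . . . . . . .
T1:
  2·area = 24  (B↔C swapped to make it positive)
  edge (8, 8)→(2, 4): d=(-6,-4) top-left  bias=+0
  edge (2, 4)→(17, 10): d=(15,6) right/bottom  bias=-1
  edge (17, 10)→(8, 8): d=(-9,-2) top-left  bias=+0
    (3,3)@(7, 7): e=[2,15,7] → X
    (4,3)@(9, 7): e=[10,3,11] → X
    (5,3)@(11, 7): e=[18,-9,15] → .
    (3,4)@(7, 9): e=[-10,45,-11] → .
    (4,4)@(9, 9): e=[-2,33,-7] → .
    (6,4)@(13, 9): e=[14,9,1] → X
    (7,4)@(15, 9): e=[22,-3,5] → .
    (6,5)@(13, 11): e=[2,39,-17] → .
  covered (3 px):
    . . . . . . . . .
    . . . . . . . . .
    . . . . . . . . .
    . . . X X . . . .
    . . . . . . X . .
    . . . . . . . . .
    . . . . . . . . .
    . . . . . . . . .

Final: 25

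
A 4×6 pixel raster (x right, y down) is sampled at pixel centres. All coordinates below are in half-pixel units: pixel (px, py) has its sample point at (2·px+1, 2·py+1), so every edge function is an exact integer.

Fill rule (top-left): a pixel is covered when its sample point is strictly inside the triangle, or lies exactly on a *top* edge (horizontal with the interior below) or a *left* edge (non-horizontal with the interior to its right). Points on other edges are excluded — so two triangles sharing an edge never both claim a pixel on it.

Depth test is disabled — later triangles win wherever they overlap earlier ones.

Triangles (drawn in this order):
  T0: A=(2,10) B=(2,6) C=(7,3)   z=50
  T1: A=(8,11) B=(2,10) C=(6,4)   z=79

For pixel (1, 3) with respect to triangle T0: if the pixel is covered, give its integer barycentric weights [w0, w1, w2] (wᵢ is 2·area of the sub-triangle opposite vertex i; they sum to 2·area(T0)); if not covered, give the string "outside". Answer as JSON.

T0:
  2·area = 20
  edge (2, 10)→(2, 6): d=(0,-4) top-left  bias=+0
  edge (2, 6)→(7, 3): d=(5,-3) top-left  bias=+0
  edge (7, 3)→(2, 10): d=(-5,7) right/bottom  bias=-1
    (3,1)@(7, 3): e=[20,0,0] → .  [on edge]
    (2,2)@(5, 5): e=[12,4,4] → X
    (3,2)@(7, 5): e=[20,10,-10] → .
    (1,3)@(3, 7): e=[4,8,8] → X
    (2,3)@(5, 7): e=[12,14,-6] → .
    (1,4)@(3, 9): e=[4,18,-2] → .
  covered (2 px):
    . . . .
    . . . .
    . . X .
    . X . .
    . . . .
    . . . .
T1:
  2·area = 40
  edge (8, 11)→(2, 10): d=(-6,-1) top-left  bias=+0
  edge (2, 10)→(6, 4): d=(4,-6) top-left  bias=+0
  edge (6, 4)→(8, 11): d=(2,7) right/bottom  bias=-1
    (2,3)@(5, 7): e=[21,6,13] → X
    (3,3)@(7, 7): e=[23,18,-1] → .
    (1,4)@(3, 9): e=[7,2,31] → X
    (3,4)@(7, 9): e=[11,26,3] → X
    (1,5)@(3, 11): e=[-5,10,35] → .
    (2,5)@(5, 11): e=[-3,22,21] → .
    (3,5)@(7, 11): e=[-1,34,7] → .
  covered (4 px):
    . . . .
    . . . .
    . . . .
    . . X .
    . X X X
    . . . .

Result: [8,8,4]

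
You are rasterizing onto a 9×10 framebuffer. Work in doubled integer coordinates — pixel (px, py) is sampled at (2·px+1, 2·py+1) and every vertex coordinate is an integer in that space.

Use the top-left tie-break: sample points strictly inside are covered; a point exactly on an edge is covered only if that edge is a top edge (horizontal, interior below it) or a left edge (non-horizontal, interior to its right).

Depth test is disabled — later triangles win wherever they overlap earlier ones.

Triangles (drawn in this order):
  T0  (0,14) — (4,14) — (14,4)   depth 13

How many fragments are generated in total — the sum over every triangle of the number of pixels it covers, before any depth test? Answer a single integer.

T0:
  2·area = 40  (B↔C swapped to make it positive)
  edge (0, 14)→(14, 4): d=(14,-10) top-left  bias=+0
  edge (14, 4)→(4, 14): d=(-10,10) right/bottom  bias=-1
  edge (4, 14)→(0, 14): d=(-4,0) right/bottom  bias=-1
    (8,0)@(17, 1): e=[-12,0,52] → .  [on edge]
    (7,1)@(15, 3): e=[-4,0,44] → .  [on edge]
    (6,2)@(13, 5): e=[4,0,36] → .  [on edge]
    (5,3)@(11, 7): e=[12,0,28] → .  [on edge]
    (3,4)@(7, 9): e=[0,20,20] → X  [on edge]
    (4,4)@(9, 9): e=[20,0,20] → .  [on edge]
    (2,5)@(5, 11): e=[8,20,12] → X
    (3,5)@(7, 11): e=[28,0,12] → .  [on edge]
    (1,6)@(3, 13): e=[16,20,4] → X
    (2,6)@(5, 13): e=[36,0,4] → .  [on edge]
    (1,7)@(3, 15): e=[44,0,-4] → .  [on edge]
    (0,8)@(1, 17): e=[52,0,-12] → .  [on edge]
  covered (3 px):
    . . . . . . . . .
    . . . . . . . . .
    . . . . . . . . .
    . . . . . . . . .
    . . . X . . . . .
    . . X . . . . . .
    . X . . . . . . .
    . . . . . . . . .
    . . . . . . . . .
    . . . . . . . . .

Result: 3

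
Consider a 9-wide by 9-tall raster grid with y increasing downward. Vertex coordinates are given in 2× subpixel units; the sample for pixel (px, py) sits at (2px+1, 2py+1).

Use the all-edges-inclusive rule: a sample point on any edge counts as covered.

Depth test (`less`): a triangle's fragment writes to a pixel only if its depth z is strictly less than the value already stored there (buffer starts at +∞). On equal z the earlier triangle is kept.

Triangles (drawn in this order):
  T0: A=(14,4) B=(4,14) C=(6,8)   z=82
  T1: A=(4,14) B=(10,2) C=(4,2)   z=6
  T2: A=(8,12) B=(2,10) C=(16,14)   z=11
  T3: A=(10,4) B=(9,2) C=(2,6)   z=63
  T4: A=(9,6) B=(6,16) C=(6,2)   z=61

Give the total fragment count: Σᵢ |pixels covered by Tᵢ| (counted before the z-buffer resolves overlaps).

T0:
  2·area = 40
  edge (14, 4)→(4, 14): d=(-10,10) inclusive
  edge (4, 14)→(6, 8): d=(2,-6) inclusive
  edge (6, 8)→(14, 4): d=(8,-4) inclusive
    (8,0)@(17, 1): e=[0,52,-12] → ·  [on edge]
    (7,1)@(15, 3): e=[0,44,-4] → ·  [on edge]
    (3,2)@(7, 5): e=[60,0,-20] → ·  [on edge]
    (6,2)@(13, 5): e=[0,36,4] → #  [on edge]
    (7,2)@(15, 5): e=[-20,48,12] → ·
    (4,3)@(9, 7): e=[20,16,4] → #
    (5,3)@(11, 7): e=[0,28,12] → #  [on edge]
    (6,3)@(13, 7): e=[-20,40,20] → ·
    (3,4)@(7, 9): e=[20,8,12] → #
    (4,4)@(9, 9): e=[0,20,20] → #  [on edge]
    (5,4)@(11, 9): e=[-20,32,28] → ·
    (2,5)@(5, 11): e=[20,0,20] → #  [on edge]
    (3,5)@(7, 11): e=[0,12,28] → #  [on edge]
    (2,6)@(5, 13): e=[0,4,36] → #  [on edge]
    (1,7)@(3, 15): e=[0,-4,44] → ·  [on edge]
    (0,8)@(1, 17): e=[0,-12,52] → ·  [on edge]
    (1,8)@(3, 17): e=[-20,0,60] → ·  [on edge]
  covered (8 px):
    · · · · · · · · ·
    · · · · · · · · ·
    · · · · · · # · ·
    · · · · # # · · ·
    · · · # # · · · ·
    · · # # · · · · ·
    · · # · · · · · ·
    · · · · · · · · ·
    · · · · · · · · ·
T1:
  2·area = 72  (B↔C swapped to make it positive)
  edge (4, 14)→(4, 2): d=(0,-12) inclusive
  edge (4, 2)→(10, 2): d=(6,0) inclusive
  edge (10, 2)→(4, 14): d=(-6,12) inclusive
    (2,1)@(5, 3): e=[12,6,54] → #
    (3,1)@(7, 3): e=[36,6,30] → #
    (4,1)@(9, 3): e=[60,6,6] → #
    (5,1)@(11, 3): e=[84,6,-18] → ·
    (2,2)@(5, 5): e=[12,18,42] → #
    (4,2)@(9, 5): e=[60,18,-6] → ·
    (2,3)@(5, 7): e=[12,30,30] → #
    (4,3)@(9, 7): e=[60,30,-18] → ·
    (2,4)@(5, 9): e=[12,42,18] → #
    (3,4)@(7, 9): e=[36,42,-6] → ·
    (2,5)@(5, 11): e=[12,54,6] → #
    (3,5)@(7, 11): e=[36,54,-18] → ·
  covered (9 px):
    · · · · · · · · ·
    · · # # # · · · ·
    · · # # · · · · ·
    · · # # · · · · ·
    · · # · · · · · ·
    · · # · · · · · ·
    · · · · · · · · ·
    · · · · · · · · ·
    · · · · · · · · ·
T2:
  2·area = 4
  edge (8, 12)→(2, 10): d=(-6,-2) inclusive
  edge (2, 10)→(16, 14): d=(14,4) inclusive
  edge (16, 14)→(8, 12): d=(-8,-2) inclusive
    (2,5)@(5, 11): e=[0,2,2] → #  [on edge]
    (3,5)@(7, 11): e=[4,-6,6] → ·
    (2,6)@(5, 13): e=[-12,30,-14] → ·
    (5,6)@(11, 13): e=[0,6,-2] → ·  [on edge]
    (8,7)@(17, 15): e=[0,10,-6] → ·  [on edge]
  covered (1 px):
    · · · · · · · · ·
    · · · · · · · · ·
    · · · · · · · · ·
    · · · · · · · · ·
    · · · · · · · · ·
    · · # · · · · · ·
    · · · · · · · · ·
    · · · · · · · · ·
    · · · · · · · · ·
T3:
  2·area = 18  (B↔C swapped to make it positive)
  edge (10, 4)→(2, 6): d=(-8,2) inclusive
  edge (2, 6)→(9, 2): d=(7,-4) inclusive
  edge (9, 2)→(10, 4): d=(1,2) inclusive
    (4,1)@(9, 3): e=[10,7,1] → #
    (5,1)@(11, 3): e=[6,15,-3] → ·
    (2,2)@(5, 5): e=[2,5,11] → #
    (3,2)@(7, 5): e=[-2,13,7] → ·
    (4,2)@(9, 5): e=[-6,21,3] → ·
    (2,3)@(5, 7): e=[-14,19,13] → ·
  covered (2 px):
    · · · · · · · · ·
    · · · · # · · · ·
    · · # · · · · · ·
    · · · · · · · · ·
    · · · · · · · · ·
    · · · · · · · · ·
    · · · · · · · · ·
    · · · · · · · · ·
    · · · · · · · · ·
T4:
  2·area = 42
  edge (9, 6)→(6, 16): d=(-3,10) inclusive
  edge (6, 16)→(6, 2): d=(0,-14) inclusive
  edge (6, 2)→(9, 6): d=(3,4) inclusive
    (3,2)@(7, 5): e=[23,14,5] → #
    (4,2)@(9, 5): e=[3,42,-3] → ·
    (3,3)@(7, 7): e=[17,14,11] → #
    (4,3)@(9, 7): e=[-3,42,3] → ·
    (3,4)@(7, 9): e=[11,14,17] → #
    (4,4)@(9, 9): e=[-9,42,9] → ·
    (3,5)@(7, 11): e=[5,14,23] → #
    (4,5)@(9, 11): e=[-15,42,15] → ·
    (3,6)@(7, 13): e=[-1,14,29] → ·
  covered (4 px):
    · · · · · · · · ·
    · · · · · · · · ·
    · · · # · · · · ·
    · · · # · · · · ·
    · · · # · · · · ·
    · · · # · · · · ·
    · · · · · · · · ·
    · · · · · · · · ·
    · · · · · · · · ·

Answer: 24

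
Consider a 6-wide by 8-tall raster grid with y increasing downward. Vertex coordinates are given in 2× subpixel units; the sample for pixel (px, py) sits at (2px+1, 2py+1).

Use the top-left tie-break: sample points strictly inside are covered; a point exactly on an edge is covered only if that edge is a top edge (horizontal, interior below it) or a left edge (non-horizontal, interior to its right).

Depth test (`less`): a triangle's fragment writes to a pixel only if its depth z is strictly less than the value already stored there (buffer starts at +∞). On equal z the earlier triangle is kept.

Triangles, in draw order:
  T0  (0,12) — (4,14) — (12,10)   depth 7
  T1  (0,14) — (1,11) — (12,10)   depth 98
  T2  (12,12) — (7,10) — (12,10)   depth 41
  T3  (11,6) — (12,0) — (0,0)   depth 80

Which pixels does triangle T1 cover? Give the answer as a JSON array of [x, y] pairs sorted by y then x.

T0:
  2·area = 32  (B↔C swapped to make it positive)
  edge (0, 12)→(12, 10): d=(12,-2) top-left  bias=+0
  edge (12, 10)→(4, 14): d=(-8,4) right/bottom  bias=-1
  edge (4, 14)→(0, 12): d=(-4,-2) top-left  bias=+0
    (3,5)@(7, 11): e=[2,12,18] → █
    (4,5)@(9, 11): e=[6,4,22] → █
    (5,5)@(11, 11): e=[10,-4,26] → ·
    (1,6)@(3, 13): e=[18,12,2] → █
    (2,6)@(5, 13): e=[22,4,6] → █
    (3,6)@(7, 13): e=[26,-4,10] → ·
    (4,6)@(9, 13): e=[30,-12,14] → ·
    (1,7)@(3, 15): e=[42,-4,-6] → ·
    (2,7)@(5, 15): e=[46,-12,-2] → ·
  covered (4 px):
    · · · · · ·
    · · · · · ·
    · · · · · ·
    · · · · · ·
    · · · · · ·
    · · · █ █ ·
    · █ █ · · ·
    · · · · · ·
T1:
  2·area = 32
  edge (0, 14)→(1, 11): d=(1,-3) top-left  bias=+0
  edge (1, 11)→(12, 10): d=(11,-1) top-left  bias=+0
  edge (12, 10)→(0, 14): d=(-12,4) right/bottom  bias=-1
    (1,2)@(3, 5): e=[0,-64,96] → ·  [on edge]
    (0,5)@(1, 11): e=[0,0,32] → █  [on edge]
    (1,5)@(3, 11): e=[6,2,24] → █
    (2,5)@(5, 11): e=[12,4,16] → █
    (3,5)@(7, 11): e=[18,6,8] → █
    (4,5)@(9, 11): e=[24,8,0] → ·  [on edge]
    (0,6)@(1, 13): e=[2,22,8] → █
    (1,6)@(3, 13): e=[8,24,0] → ·  [on edge]
    (2,6)@(5, 13): e=[14,26,-8] → ·
    (3,6)@(7, 13): e=[20,28,-16] → ·
    (0,7)@(1, 15): e=[4,44,-16] → ·
  covered (5 px):
    · · · · · ·
    · · · · · ·
    · · · · · ·
    · · · · · ·
    · · · · · ·
    █ █ █ █ · ·
    █ · · · · ·
    · · · · · ·
T2:
  2·area = 10
  edge (12, 12)→(7, 10): d=(-5,-2) top-left  bias=+0
  edge (7, 10)→(12, 10): d=(5,0) top-left  bias=+0
  edge (12, 10)→(12, 12): d=(0,2) right/bottom  bias=-1
    (5,5)@(11, 11): e=[3,5,2] → █
    (5,6)@(11, 13): e=[-7,15,2] → ·
  covered (1 px):
    · · · · · ·
    · · · · · ·
    · · · · · ·
    · · · · · ·
    · · · · · ·
    · · · · · █
    · · · · · ·
    · · · · · ·
T3:
  2·area = 72  (B↔C swapped to make it positive)
  edge (11, 6)→(0, 0): d=(-11,-6) top-left  bias=+0
  edge (0, 0)→(12, 0): d=(12,0) top-left  bias=+0
  edge (12, 0)→(11, 6): d=(-1,6) right/bottom  bias=-1
    (1,0)@(3, 1): e=[7,12,53] → █
    (2,0)@(5, 1): e=[19,12,41] → █
    (3,0)@(7, 1): e=[31,12,29] → █
    (4,0)@(9, 1): e=[43,12,17] → █
    (5,0)@(11, 1): e=[55,12,5] → █
    (1,1)@(3, 3): e=[-15,36,51] → ·
    (2,1)@(5, 3): e=[-3,36,39] → ·
    (3,1)@(7, 3): e=[9,36,27] → █
    (3,2)@(7, 5): e=[-13,60,25] → ·
    (4,2)@(9, 5): e=[-1,60,13] → ·
    (5,2)@(11, 5): e=[11,60,1] → █
    (5,3)@(11, 7): e=[-11,84,-1] → ·
  covered (9 px):
    · █ █ █ █ █
    · · · █ █ █
    · · · · · █
    · · · · · ·
    · · · · · ·
    · · · · · ·
    · · · · · ·
    · · · · · ·

Final: [[0,5],[1,5],[2,5],[3,5],[0,6]]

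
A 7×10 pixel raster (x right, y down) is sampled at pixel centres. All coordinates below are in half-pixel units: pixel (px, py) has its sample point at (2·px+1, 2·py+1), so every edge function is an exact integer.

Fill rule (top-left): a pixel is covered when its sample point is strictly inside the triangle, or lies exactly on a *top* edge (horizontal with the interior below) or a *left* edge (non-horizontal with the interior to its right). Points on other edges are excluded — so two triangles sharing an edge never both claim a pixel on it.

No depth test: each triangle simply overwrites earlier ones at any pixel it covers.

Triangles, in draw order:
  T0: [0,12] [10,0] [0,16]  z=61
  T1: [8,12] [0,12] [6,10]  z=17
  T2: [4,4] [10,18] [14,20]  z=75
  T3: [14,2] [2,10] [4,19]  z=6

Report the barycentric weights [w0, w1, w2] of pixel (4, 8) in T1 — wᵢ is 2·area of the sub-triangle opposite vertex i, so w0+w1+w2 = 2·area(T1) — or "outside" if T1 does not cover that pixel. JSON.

T0:
  2·area = 40
  edge (0, 12)→(10, 0): d=(10,-12) top-left  bias=+0
  edge (10, 0)→(0, 16): d=(-10,16) right/bottom  bias=-1
  edge (0, 16)→(0, 12): d=(0,-4) top-left  bias=+0
    (2,3)@(5, 7): e=[10,10,20] → #
    (3,3)@(7, 7): e=[34,-22,28] → ·
    (1,4)@(3, 9): e=[6,22,12] → #
    (2,4)@(5, 9): e=[30,-10,20] → ·
    (0,5)@(1, 11): e=[2,34,4] → #
    (2,5)@(5, 11): e=[50,-30,20] → ·
    (0,6)@(1, 13): e=[22,14,4] → #
    (1,6)@(3, 13): e=[46,-18,12] → ·
    (0,7)@(1, 15): e=[42,-6,4] → ·
  covered (5 px):
    · · · · · · ·
    · · · · · · ·
    · · · · · · ·
    · · # · · · ·
    · # · · · · ·
    # # · · · · ·
    # · · · · · ·
    · · · · · · ·
    · · · · · · ·
    · · · · · · ·
T1:
  2·area = 16
  edge (8, 12)→(0, 12): d=(-8,0) right/bottom  bias=-1
  edge (0, 12)→(6, 10): d=(6,-2) top-left  bias=+0
  edge (6, 10)→(8, 12): d=(2,2) right/bottom  bias=-1
    (0,2)@(1, 5): e=[56,-40,0] → ·  [on edge]
    (1,3)@(3, 7): e=[40,-24,0] → ·  [on edge]
    (2,4)@(5, 9): e=[24,-8,0] → ·  [on edge]
    (4,4)@(9, 9): e=[24,0,-8] → ·  [on edge]
    (1,5)@(3, 11): e=[8,0,8] → #  [on edge]
    (2,5)@(5, 11): e=[8,4,4] → #
    (3,5)@(7, 11): e=[8,8,0] → ·  [on edge]
    (1,6)@(3, 13): e=[-8,12,12] → ·
    (2,6)@(5, 13): e=[-8,16,8] → ·
    (4,6)@(9, 13): e=[-8,24,0] → ·  [on edge]
    (5,7)@(11, 15): e=[-24,40,0] → ·  [on edge]
    (6,8)@(13, 17): e=[-40,56,0] → ·  [on edge]
  covered (2 px):
    · · · · · · ·
    · · · · · · ·
    · · · · · · ·
    · · · · · · ·
    · · · · · · ·
    · # # · · · ·
    · · · · · · ·
    · · · · · · ·
    · · · · · · ·
    · · · · · · ·
T2:
  2·area = 44  (B↔C swapped to make it positive)
  edge (4, 4)→(14, 20): d=(10,16) right/bottom  bias=-1
  edge (14, 20)→(10, 18): d=(-4,-2) top-left  bias=+0
  edge (10, 18)→(4, 4): d=(-6,-14) top-left  bias=+0
    (3,4)@(7, 9): e=[2,30,12] → #
    (4,4)@(9, 9): e=[-30,34,40] → ·
    (3,5)@(7, 11): e=[22,22,0] → #  [on edge]
    (4,5)@(9, 11): e=[-10,26,28] → ·
    (3,6)@(7, 13): e=[42,14,-12] → ·
    (4,6)@(9, 13): e=[10,18,16] → #
    (5,6)@(11, 13): e=[-22,22,44] → ·
    (4,7)@(9, 15): e=[30,10,4] → #
    (5,7)@(11, 15): e=[-2,14,32] → ·
    (4,8)@(9, 17): e=[50,2,-8] → ·
    (5,8)@(11, 17): e=[18,6,20] → #
    (6,8)@(13, 17): e=[-14,10,48] → ·
  covered (6 px):
    · · · · · · ·
    · · · · · · ·
    · · · · · · ·
    · · · · · · ·
    · · · # · · ·
    · · · # · · ·
    · · · · # · ·
    · · · · # · ·
    · · · · · # ·
    · · · · · · #
T3:
  2·area = 124  (B↔C swapped to make it positive)
  edge (14, 2)→(4, 19): d=(-10,17) right/bottom  bias=-1
  edge (4, 19)→(2, 10): d=(-2,-9) top-left  bias=+0
  edge (2, 10)→(14, 2): d=(12,-8) top-left  bias=+0
    (6,1)@(13, 3): e=[7,113,4] → #
    (5,2)@(11, 5): e=[21,91,12] → #
    (6,2)@(13, 5): e=[-13,109,28] → ·
    (3,3)@(7, 7): e=[69,51,4] → #
    (4,3)@(9, 7): e=[35,69,20] → #
    (6,3)@(13, 7): e=[-33,105,52] → ·
    (2,4)@(5, 9): e=[83,29,12] → #
    (5,4)@(11, 9): e=[-19,83,60] → ·
    (1,5)@(3, 11): e=[97,7,20] → #
    (4,5)@(9, 11): e=[-5,61,68] → ·
    (1,6)@(3, 13): e=[77,3,44] → #
    (4,6)@(9, 13): e=[-25,57,92] → ·
  covered (16 px):
    · · · · · · ·
    · · · · · · #
    · · · · · # ·
    · · · # # # ·
    · · # # # · ·
    · # # # · · ·
    · # # # · · ·
    · · # · · · ·
    · · # · · · ·
    · · · · · · ·

Result: "outside"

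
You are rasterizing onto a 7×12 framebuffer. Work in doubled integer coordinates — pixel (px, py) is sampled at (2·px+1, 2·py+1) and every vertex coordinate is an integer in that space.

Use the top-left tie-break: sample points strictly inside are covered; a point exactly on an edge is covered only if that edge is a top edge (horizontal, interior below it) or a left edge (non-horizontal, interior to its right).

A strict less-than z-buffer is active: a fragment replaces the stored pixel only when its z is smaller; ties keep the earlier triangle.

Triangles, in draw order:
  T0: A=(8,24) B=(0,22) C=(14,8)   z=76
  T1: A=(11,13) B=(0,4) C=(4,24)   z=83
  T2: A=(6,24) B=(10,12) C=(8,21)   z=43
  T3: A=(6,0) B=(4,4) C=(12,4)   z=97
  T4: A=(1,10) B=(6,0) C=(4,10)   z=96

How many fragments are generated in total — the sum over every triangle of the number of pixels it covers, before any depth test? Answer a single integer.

T0:
  2·area = 140
  edge (8, 24)→(0, 22): d=(-8,-2) top-left  bias=+0
  edge (0, 22)→(14, 8): d=(14,-14) top-left  bias=+0
  edge (14, 8)→(8, 24): d=(-6,16) right/bottom  bias=-1
    (6,4)@(13, 9): e=[130,0,10] → █  [on edge]
    (5,5)@(11, 11): e=[110,0,30] → █  [on edge]
    (6,5)@(13, 11): e=[114,28,-2] → ·
    (4,6)@(9, 13): e=[90,0,50] → █  [on edge]
    (6,6)@(13, 13): e=[98,56,-14] → ·
    (3,7)@(7, 15): e=[70,0,70] → █  [on edge]
    (6,7)@(13, 15): e=[82,84,-26] → ·
    (2,8)@(5, 17): e=[50,0,90] → █  [on edge]
    (5,8)@(11, 17): e=[62,84,-6] → ·
    (1,9)@(3, 19): e=[30,0,110] → █  [on edge]
    (5,9)@(11, 19): e=[46,112,-18] → ·
    (0,10)@(1, 21): e=[10,0,130] → █  [on edge]
  covered (21 px):
    · · · · · · ·
    · · · · · · ·
    · · · · · · ·
    · · · · · · ·
    · · · · · · █
    · · · · · █ ·
    · · · · █ █ ·
    · · · █ █ █ ·
    · · █ █ █ · ·
    · █ █ █ █ · ·
    █ █ █ █ █ · ·
    · · █ █ · · ·
T1:
  2·area = 184  (B↔C swapped to make it positive)
  edge (11, 13)→(4, 24): d=(-7,11) right/bottom  bias=-1
  edge (4, 24)→(0, 4): d=(-4,-20) top-left  bias=+0
  edge (0, 4)→(11, 13): d=(11,9) right/bottom  bias=-1
    (0,2)@(1, 5): e=[166,16,2] → █
    (1,2)@(3, 5): e=[144,56,-16] → ·
    (0,3)@(1, 7): e=[152,8,24] → █
    (1,3)@(3, 7): e=[130,48,6] → █
    (2,3)@(5, 7): e=[108,88,-12] → ·
    (0,4)@(1, 9): e=[138,0,46] → █  [on edge]
    (2,4)@(5, 9): e=[94,80,10] → █
    (3,4)@(7, 9): e=[72,120,-8] → ·
    (0,5)@(1, 11): e=[124,-8,68] → ·
    (1,5)@(3, 11): e=[102,32,50] → █
    (3,5)@(7, 11): e=[58,112,14] → █
    (4,5)@(9, 11): e=[36,152,-4] → ·
    (5,6)@(11, 13): e=[0,184,0] → ·  [on edge]
    (1,9)@(3, 19): e=[46,0,138] → █  [on edge]
  covered (24 px):
    · · · · · · ·
    · · · · · · ·
    █ · · · · · ·
    █ █ · · · · ·
    █ █ █ · · · ·
    · █ █ █ · · ·
    · █ █ █ █ · ·
    · █ █ █ █ · ·
    · █ █ █ · · ·
    · █ █ █ · · ·
    · · █ · · · ·
    · · · · · · ·
T2:
  2·area = 12
  edge (6, 24)→(10, 12): d=(4,-12) top-left  bias=+0
  edge (10, 12)→(8, 21): d=(-2,9) right/bottom  bias=-1
  edge (8, 21)→(6, 24): d=(-2,3) right/bottom  bias=-1
    (6,1)@(13, 3): e=[0,-9,21] → ·  [on edge]
    (5,4)@(11, 9): e=[0,-3,15] → ·  [on edge]
    (4,7)@(9, 15): e=[0,3,9] → █  [on edge]
    (5,7)@(11, 15): e=[24,-15,3] → ·
    (4,8)@(9, 17): e=[8,-1,5] → ·
    (3,10)@(7, 21): e=[0,9,3] → █  [on edge]
    (4,10)@(9, 21): e=[24,-9,-3] → ·
    (3,11)@(7, 23): e=[8,5,-1] → ·
  covered (2 px):
    · · · · · · ·
    · · · · · · ·
    · · · · · · ·
    · · · · · · ·
    · · · · · · ·
    · · · · · · ·
    · · · · · · ·
    · · · · █ · ·
    · · · · · · ·
    · · · · · · ·
    · · · █ · · ·
    · · · · · · ·
T3:
  2·area = 32  (B↔C swapped to make it positive)
  edge (6, 0)→(12, 4): d=(6,4) right/bottom  bias=-1
  edge (12, 4)→(4, 4): d=(-8,0) right/bottom  bias=-1
  edge (4, 4)→(6, 0): d=(2,-4) top-left  bias=+0
    (3,0)@(7, 1): e=[2,24,6] → █
    (4,0)@(9, 1): e=[-6,24,14] → ·
    (2,1)@(5, 3): e=[22,8,2] → █
    (4,1)@(9, 3): e=[6,8,18] → █
    (5,1)@(11, 3): e=[-2,8,26] → ·
    (2,2)@(5, 5): e=[34,-8,6] → ·
    (3,2)@(7, 5): e=[26,-8,14] → ·
    (4,2)@(9, 5): e=[18,-8,22] → ·
  covered (4 px):
    · · · █ · · ·
    · · █ █ █ · ·
    · · · · · · ·
    · · · · · · ·
    · · · · · · ·
    · · · · · · ·
    · · · · · · ·
    · · · · · · ·
    · · · · · · ·
    · · · · · · ·
    · · · · · · ·
    · · · · · · ·
T4:
  2·area = 30
  edge (1, 10)→(6, 0): d=(5,-10) top-left  bias=+0
  edge (6, 0)→(4, 10): d=(-2,10) right/bottom  bias=-1
  edge (4, 10)→(1, 10): d=(-3,0) right/bottom  bias=-1
    (2,1)@(5, 3): e=[5,4,21] → █
    (3,1)@(7, 3): e=[25,-16,21] → ·
    (2,2)@(5, 5): e=[15,0,15] → ·  [on edge]
    (1,3)@(3, 7): e=[5,16,9] → █
    (2,3)@(5, 7): e=[25,-4,9] → ·
    (1,4)@(3, 9): e=[15,12,3] → █
    (2,4)@(5, 9): e=[35,-8,3] → ·
    (1,5)@(3, 11): e=[25,8,-3] → ·
    (1,7)@(3, 15): e=[45,0,-15] → ·  [on edge]
  covered (3 px):
    · · · · · · ·
    · · █ · · · ·
    · · · · · · ·
    · █ · · · · ·
    · █ · · · · ·
    · · · · · · ·
    · · · · · · ·
    · · · · · · ·
    · · · · · · ·
    · · · · · · ·
    · · · · · · ·
    · · · · · · ·

Final: 54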